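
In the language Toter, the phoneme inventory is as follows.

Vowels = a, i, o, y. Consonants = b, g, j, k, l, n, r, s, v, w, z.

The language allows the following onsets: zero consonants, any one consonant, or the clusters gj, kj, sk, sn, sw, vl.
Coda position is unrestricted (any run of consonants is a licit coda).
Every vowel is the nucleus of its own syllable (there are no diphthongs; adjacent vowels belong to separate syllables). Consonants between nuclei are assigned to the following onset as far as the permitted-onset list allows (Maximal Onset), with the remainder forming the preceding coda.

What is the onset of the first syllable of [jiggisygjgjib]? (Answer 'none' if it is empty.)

The vowels are i, i, y, i — 4 nuclei, so 4 syllables.
V1 /i/ – V2 /i/: cluster /gg/ — the longest permitted-onset suffix is /g/; onset = /g/, preceding coda = /g/.
V2 /i/ – V3 /y/: /s/ → onset of the next syllable (single consonants are always licit onsets).
V3 /y/ – V4 /i/: /gjgj/ splits as /gj/ + /gj/ (/gj/ is the longest suffix that is a licit onset).
So the parse is jig.gi.sygj.gjib.
Syllable 1 is /jig/: onset /j/, nucleus /i/, coda /g/.

j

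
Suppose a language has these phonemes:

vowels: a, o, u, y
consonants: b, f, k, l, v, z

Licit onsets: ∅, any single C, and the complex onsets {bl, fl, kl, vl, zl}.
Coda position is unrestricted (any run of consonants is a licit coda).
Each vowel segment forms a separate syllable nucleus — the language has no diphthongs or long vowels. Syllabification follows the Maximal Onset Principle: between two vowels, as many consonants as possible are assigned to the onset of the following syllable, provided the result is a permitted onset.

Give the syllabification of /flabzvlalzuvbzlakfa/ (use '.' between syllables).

flabz.vlal.zuvb.zlak.fa

Vowels present: a, a, u, a, a; each is a nucleus, giving 5 syllables.
Between /a/ (V1) and /a/ (V2): cluster /bzvl/ — the longest permitted-onset suffix is /vl/; onset = /vl/, preceding coda = /bz/.
Between /a/ (V2) and /u/ (V3): /lz/ — longest licit onset from the right is /z/, leaving /l/ as coda.
Between /u/ (V3) and /a/ (V4): cluster /vbzl/ — the longest permitted-onset suffix is /zl/; onset = /zl/, preceding coda = /vb/.
Between /a/ (V4) and /a/ (V5): /kf/ splits as /k/ + /f/ (/f/ is the longest suffix that is a licit onset).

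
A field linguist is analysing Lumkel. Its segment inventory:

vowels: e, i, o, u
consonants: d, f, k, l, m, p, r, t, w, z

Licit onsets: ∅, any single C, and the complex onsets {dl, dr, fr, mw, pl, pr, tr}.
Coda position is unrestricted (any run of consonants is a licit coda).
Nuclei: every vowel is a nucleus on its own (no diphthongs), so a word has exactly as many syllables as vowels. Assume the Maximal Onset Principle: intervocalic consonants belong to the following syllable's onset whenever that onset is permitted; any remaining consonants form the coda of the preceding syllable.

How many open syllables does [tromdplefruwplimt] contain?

1

Nuclei (vowels): o, e, u, i → 4 syllables.
Between /o/ (V1) and /e/ (V2): cluster /mdpl/ — the longest permitted-onset suffix is /pl/; onset = /pl/, preceding coda = /md/.
Between /e/ (V2) and /u/ (V3): /fr/ is a licit onset in full, so it all attaches to the next syllable.
Between /u/ (V3) and /i/ (V4): cluster /wpl/ — the longest permitted-onset suffix is /pl/; onset = /pl/, preceding coda = /w/.
Result: tromd.ple.fruw.plimt.
Classifying each syllable: /tromd/ (closed), /ple/ (open), /fruw/ (closed), /plimt/ (closed).
Open syllables: 1.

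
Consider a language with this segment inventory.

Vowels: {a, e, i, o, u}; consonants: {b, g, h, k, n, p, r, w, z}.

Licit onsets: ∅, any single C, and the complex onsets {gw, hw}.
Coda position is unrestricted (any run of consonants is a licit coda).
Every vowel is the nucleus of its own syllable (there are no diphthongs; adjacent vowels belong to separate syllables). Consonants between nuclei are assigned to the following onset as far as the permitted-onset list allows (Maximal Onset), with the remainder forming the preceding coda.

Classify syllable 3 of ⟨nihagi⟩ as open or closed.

Vowels present: i, a, i; each is a nucleus, giving 3 syllables.
/i…a/ gap (V1→V2): /h/ is a single consonant, so it becomes the next onset.
/a…i/ gap (V2→V3): just /g/ — single C goes to the following onset.
Putting it together: ni.ha.gi.
Syllable 3 is /gi/; it ends in its nucleus with no coda, so it is open.

open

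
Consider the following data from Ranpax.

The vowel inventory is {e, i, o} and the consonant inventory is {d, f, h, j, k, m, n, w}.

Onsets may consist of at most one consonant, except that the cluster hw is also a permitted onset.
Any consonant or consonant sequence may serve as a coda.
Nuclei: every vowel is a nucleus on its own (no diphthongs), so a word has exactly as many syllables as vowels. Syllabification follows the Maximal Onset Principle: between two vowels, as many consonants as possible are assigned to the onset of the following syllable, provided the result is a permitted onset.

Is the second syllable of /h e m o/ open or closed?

Nuclei (vowels): e, o → 2 syllables.
V1 /e/ – V2 /o/: just /m/ — single C goes to the following onset.
Syllabification: he.mo.
Syllable 2 is /mo/; it ends in its nucleus with no coda, so it is open.

open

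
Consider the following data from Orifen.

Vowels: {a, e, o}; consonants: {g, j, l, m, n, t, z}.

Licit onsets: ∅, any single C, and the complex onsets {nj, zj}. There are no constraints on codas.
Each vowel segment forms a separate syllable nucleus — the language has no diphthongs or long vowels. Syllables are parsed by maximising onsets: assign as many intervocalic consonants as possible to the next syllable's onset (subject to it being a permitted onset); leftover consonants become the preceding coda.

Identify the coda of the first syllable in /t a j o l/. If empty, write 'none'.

none

The vowels are a, o — 2 nuclei, so 2 syllables.
/a…o/ gap (V1→V2): just /j/ — single C goes to the following onset.
So the parse is ta.jol.
Syllable 1 is /ta/: onset /t/, nucleus /a/, coda ∅.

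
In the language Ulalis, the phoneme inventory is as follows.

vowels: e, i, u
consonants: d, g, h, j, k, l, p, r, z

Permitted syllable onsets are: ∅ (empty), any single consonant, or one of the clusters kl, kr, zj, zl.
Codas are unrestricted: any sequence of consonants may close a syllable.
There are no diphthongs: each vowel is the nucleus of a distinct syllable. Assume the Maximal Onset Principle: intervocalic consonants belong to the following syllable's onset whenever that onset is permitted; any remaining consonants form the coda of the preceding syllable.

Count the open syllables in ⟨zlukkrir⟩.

0

Nuclei (vowels): u, i → 2 syllables.
V1 /u/ – V2 /i/: /kkr/ — longest licit onset from the right is /kr/, leaving /k/ as coda.
Putting it together: zluk.krir.
Classifying each syllable: /zluk/ (closed), /krir/ (closed).
Open syllables: 0.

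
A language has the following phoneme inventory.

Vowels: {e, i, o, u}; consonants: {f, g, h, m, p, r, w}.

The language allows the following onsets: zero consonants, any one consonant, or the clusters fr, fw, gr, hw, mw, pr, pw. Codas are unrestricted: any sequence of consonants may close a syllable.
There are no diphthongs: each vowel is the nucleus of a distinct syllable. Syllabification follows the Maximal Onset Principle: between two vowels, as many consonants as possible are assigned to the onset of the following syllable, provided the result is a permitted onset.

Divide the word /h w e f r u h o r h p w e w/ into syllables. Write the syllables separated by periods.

hwe.fru.horh.pwew

Vowels present: e, u, o, e; each is a nucleus, giving 4 syllables.
Between /e/ (V1) and /u/ (V2): cluster /fr/ — /fr/ is itself a permitted onset, so the whole cluster goes right; preceding coda = ∅.
Between /u/ (V2) and /o/ (V3): /h/ is a single consonant, so it becomes the next onset.
Between /o/ (V3) and /e/ (V4): /rhpw/ — longest licit onset from the right is /pw/, leaving /rh/ as coda.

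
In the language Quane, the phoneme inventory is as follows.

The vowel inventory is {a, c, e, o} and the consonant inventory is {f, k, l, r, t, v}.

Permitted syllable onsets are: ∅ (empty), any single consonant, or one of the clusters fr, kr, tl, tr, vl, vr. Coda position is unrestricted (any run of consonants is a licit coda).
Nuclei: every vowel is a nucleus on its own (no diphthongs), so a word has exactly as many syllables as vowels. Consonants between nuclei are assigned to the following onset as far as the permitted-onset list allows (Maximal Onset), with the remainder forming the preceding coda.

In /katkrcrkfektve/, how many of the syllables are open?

1

Nuclei (vowels): a, c, e, e → 4 syllables.
Between /a/ (V1) and /c/ (V2): /tkr/; trying suffixes from longest down, /kr/ is the first permitted one, so coda /t/ | onset /kr/.
Between /c/ (V2) and /e/ (V3): /rkf/; trying suffixes from longest down, /f/ is the first permitted one, so coda /rk/ | onset /f/.
Between /e/ (V3) and /e/ (V4): /ktv/ splits as /kt/ + /v/ (/v/ is the longest suffix that is a licit onset).
Putting it together: kat.krcrk.fekt.ve.
Classifying each syllable: /kat/ (closed), /krcrk/ (closed), /fekt/ (closed), /ve/ (open).
Open syllables: 1.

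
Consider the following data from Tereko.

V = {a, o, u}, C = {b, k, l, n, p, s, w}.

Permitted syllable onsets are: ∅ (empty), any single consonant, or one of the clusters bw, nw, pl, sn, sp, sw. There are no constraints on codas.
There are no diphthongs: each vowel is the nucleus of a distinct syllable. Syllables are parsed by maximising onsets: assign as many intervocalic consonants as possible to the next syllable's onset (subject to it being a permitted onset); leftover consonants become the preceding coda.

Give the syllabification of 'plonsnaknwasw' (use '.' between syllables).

plon.snak.nwasw

Vowels present: o, a, a; each is a nucleus, giving 3 syllables.
σ1/σ2 boundary: /nsn/; trying suffixes from longest down, /sn/ is the first permitted one, so coda /n/ | onset /sn/.
σ2/σ3 boundary: /knw/ splits as /k/ + /nw/ (/nw/ is the longest suffix that is a licit onset).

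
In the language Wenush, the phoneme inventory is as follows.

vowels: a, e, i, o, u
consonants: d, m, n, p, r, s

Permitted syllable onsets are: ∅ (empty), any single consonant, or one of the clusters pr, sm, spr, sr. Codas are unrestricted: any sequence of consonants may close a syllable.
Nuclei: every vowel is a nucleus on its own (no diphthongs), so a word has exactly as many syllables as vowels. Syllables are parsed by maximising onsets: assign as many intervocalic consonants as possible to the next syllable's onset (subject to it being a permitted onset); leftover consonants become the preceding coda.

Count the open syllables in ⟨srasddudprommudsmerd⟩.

The vowels are a, u, o, u, e — 5 nuclei, so 5 syllables.
σ1/σ2 boundary: /sdd/ splits as /sd/ + /d/ (/d/ is the longest suffix that is a licit onset).
σ2/σ3 boundary: cluster /dpr/ — the longest permitted-onset suffix is /pr/; onset = /pr/, preceding coda = /d/.
σ3/σ4 boundary: /mm/ splits as /m/ + /m/ (/m/ is the longest suffix that is a licit onset).
σ4/σ5 boundary: /dsm/ — longest licit onset from the right is /sm/, leaving /d/ as coda.
Syllabification: srasd.dud.prom.mud.smerd.
Classifying each syllable: /srasd/ (closed), /dud/ (closed), /prom/ (closed), /mud/ (closed), /smerd/ (closed).
Open syllables: 0.

0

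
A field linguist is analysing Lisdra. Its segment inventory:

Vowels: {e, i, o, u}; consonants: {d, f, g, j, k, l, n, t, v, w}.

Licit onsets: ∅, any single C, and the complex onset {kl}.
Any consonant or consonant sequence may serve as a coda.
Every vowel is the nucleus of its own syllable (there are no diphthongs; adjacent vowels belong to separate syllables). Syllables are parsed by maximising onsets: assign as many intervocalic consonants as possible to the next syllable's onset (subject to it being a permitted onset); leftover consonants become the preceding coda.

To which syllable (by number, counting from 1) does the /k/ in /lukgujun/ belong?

The vowels are u, u, u — 3 nuclei, so 3 syllables.
/u…u/ gap (V1→V2): cluster /kg/ — the longest permitted-onset suffix is /g/; onset = /g/, preceding coda = /k/.
/u…u/ gap (V2→V3): just /j/ — single C goes to the following onset.
Syllabification: luk.gu.jun.
The /k/ is in the coda of syllable 1 (/luk/).

1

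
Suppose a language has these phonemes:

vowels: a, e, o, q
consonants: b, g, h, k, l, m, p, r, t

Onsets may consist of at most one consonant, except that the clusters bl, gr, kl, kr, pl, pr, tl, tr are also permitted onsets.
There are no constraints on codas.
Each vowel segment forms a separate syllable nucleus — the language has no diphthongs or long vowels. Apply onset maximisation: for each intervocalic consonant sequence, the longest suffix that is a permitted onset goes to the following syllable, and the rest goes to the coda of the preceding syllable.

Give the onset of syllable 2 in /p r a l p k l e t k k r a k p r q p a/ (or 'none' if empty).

Vowels present: a, e, a, q, a; each is a nucleus, giving 5 syllables.
V1 /a/ – V2 /e/: /lpkl/ splits as /lp/ + /kl/ (/kl/ is the longest suffix that is a licit onset).
V2 /e/ – V3 /a/: /tkkr/; trying suffixes from longest down, /kr/ is the first permitted one, so coda /tk/ | onset /kr/.
V3 /a/ – V4 /q/: cluster /kpr/ — the longest permitted-onset suffix is /pr/; onset = /pr/, preceding coda = /k/.
V4 /q/ – V5 /a/: /p/ → onset of the next syllable (single consonants are always licit onsets).
So the parse is pralp.kletk.krak.prq.pa.
Syllable 2 is /kletk/: onset /kl/, nucleus /e/, coda /tk/.

kl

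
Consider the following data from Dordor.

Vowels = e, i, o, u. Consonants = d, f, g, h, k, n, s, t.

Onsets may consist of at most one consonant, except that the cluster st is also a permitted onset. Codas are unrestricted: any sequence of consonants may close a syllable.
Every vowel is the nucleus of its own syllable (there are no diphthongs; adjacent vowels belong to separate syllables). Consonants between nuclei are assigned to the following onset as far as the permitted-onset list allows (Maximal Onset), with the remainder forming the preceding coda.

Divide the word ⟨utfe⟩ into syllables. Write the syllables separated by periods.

Nuclei (vowels): u, e → 2 syllables.
/u…e/ gap (V1→V2): cluster /tf/ — the longest permitted-onset suffix is /f/; onset = /f/, preceding coda = /t/.

ut.fe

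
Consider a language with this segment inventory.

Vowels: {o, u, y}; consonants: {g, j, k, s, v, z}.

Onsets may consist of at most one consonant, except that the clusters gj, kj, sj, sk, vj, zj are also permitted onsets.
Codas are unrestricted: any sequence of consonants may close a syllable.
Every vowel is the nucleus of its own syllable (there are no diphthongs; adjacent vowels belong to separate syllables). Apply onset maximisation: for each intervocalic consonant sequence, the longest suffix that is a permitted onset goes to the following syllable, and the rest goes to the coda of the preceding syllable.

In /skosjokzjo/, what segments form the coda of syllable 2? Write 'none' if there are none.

k

The vowels are o, o, o — 3 nuclei, so 3 syllables.
σ1/σ2 boundary: /sj/ is a licit onset in full, so it all attaches to the next syllable.
σ2/σ3 boundary: /kzj/ splits as /k/ + /zj/ (/zj/ is the longest suffix that is a licit onset).
Syllabification: sko.sjok.zjo.
Syllable 2 is /sjok/: onset /sj/, nucleus /o/, coda /k/.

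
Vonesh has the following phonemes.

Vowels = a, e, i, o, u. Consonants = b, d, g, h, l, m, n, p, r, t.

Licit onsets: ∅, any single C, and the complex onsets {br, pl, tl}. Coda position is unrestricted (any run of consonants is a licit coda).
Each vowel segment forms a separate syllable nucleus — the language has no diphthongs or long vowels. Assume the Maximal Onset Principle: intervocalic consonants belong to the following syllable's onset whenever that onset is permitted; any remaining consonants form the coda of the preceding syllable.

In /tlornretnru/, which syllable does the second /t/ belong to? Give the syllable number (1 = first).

2

The vowels are o, e, u — 3 nuclei, so 3 syllables.
V1 /o/ – V2 /e/: /rnr/ splits as /rn/ + /r/ (/r/ is the longest suffix that is a licit onset).
V2 /e/ – V3 /u/: /tnr/ — longest licit onset from the right is /r/, leaving /tn/ as coda.
Syllabification: tlorn.retn.ru.
The second /t/ is in the coda of syllable 2 (/retn/).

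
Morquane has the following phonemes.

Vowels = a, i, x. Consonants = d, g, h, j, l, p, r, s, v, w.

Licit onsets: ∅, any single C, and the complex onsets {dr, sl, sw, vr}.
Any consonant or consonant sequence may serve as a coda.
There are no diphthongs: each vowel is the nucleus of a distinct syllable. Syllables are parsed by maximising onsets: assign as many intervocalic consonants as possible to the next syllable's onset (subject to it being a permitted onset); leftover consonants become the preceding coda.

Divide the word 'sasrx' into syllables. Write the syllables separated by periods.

The vowels are a, x — 2 nuclei, so 2 syllables.
V1 /a/ – V2 /x/: /sr/; trying suffixes from longest down, /r/ is the first permitted one, so coda /s/ | onset /r/.

sas.rx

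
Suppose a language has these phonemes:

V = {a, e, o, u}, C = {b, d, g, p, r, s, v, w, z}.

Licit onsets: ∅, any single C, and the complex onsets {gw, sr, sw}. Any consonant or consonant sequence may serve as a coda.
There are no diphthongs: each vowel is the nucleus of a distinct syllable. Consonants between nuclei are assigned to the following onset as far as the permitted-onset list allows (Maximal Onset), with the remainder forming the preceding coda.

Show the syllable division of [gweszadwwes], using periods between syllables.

gwes.zadw.wes

The vowels are e, a, e — 3 nuclei, so 3 syllables.
V1 /e/ – V2 /a/: /sz/ — longest licit onset from the right is /z/, leaving /s/ as coda.
V2 /a/ – V3 /e/: /dww/ — longest licit onset from the right is /w/, leaving /dw/ as coda.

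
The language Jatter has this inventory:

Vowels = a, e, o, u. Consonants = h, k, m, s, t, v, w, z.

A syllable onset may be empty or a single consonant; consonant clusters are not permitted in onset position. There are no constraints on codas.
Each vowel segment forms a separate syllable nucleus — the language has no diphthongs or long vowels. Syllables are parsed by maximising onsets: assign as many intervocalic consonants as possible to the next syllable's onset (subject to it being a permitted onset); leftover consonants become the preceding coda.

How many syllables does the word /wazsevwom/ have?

3

The vowels are a, e, o — 3 nuclei, so 3 syllables.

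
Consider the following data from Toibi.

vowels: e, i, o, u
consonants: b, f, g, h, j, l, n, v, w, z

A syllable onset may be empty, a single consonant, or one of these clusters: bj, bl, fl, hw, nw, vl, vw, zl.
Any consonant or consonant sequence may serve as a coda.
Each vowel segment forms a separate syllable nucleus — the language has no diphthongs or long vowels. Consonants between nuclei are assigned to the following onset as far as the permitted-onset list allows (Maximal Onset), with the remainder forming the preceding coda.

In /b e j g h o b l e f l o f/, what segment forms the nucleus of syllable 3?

Vowels present: e, o, e, o; each is a nucleus, giving 4 syllables.
The third nucleus (vowel 3 from the left) is /e/.

e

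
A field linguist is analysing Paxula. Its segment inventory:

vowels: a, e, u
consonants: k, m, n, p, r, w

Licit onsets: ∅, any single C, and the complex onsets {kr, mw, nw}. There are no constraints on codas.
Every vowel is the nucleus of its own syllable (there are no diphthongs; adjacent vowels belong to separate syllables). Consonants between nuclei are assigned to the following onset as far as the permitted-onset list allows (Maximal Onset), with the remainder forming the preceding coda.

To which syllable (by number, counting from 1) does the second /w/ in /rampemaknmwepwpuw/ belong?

4

Nuclei (vowels): a, e, a, e, u → 5 syllables.
/a…e/ gap (V1→V2): /mp/; trying suffixes from longest down, /p/ is the first permitted one, so coda /m/ | onset /p/.
/e…a/ gap (V2→V3): /m/ is a single consonant, so it becomes the next onset.
/a…e/ gap (V3→V4): cluster /knmw/ — the longest permitted-onset suffix is /mw/; onset = /mw/, preceding coda = /kn/.
/e…u/ gap (V4→V5): /pwp/ — longest licit onset from the right is /p/, leaving /pw/ as coda.
Result: ram.pe.makn.mwepw.puw.
The second /w/ is in the coda of syllable 4 (/mwepw/).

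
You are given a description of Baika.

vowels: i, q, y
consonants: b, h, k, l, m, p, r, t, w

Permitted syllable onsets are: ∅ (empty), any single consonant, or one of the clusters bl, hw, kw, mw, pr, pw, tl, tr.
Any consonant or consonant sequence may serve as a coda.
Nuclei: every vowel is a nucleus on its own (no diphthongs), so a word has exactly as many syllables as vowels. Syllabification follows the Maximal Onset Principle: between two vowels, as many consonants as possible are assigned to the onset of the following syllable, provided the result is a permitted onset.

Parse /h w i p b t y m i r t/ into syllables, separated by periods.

Vowels present: i, y, i; each is a nucleus, giving 3 syllables.
V1 /i/ – V2 /y/: /pbt/ — longest licit onset from the right is /t/, leaving /pb/ as coda.
V2 /y/ – V3 /i/: /m/ is a single consonant, so it becomes the next onset.

hwipb.ty.mirt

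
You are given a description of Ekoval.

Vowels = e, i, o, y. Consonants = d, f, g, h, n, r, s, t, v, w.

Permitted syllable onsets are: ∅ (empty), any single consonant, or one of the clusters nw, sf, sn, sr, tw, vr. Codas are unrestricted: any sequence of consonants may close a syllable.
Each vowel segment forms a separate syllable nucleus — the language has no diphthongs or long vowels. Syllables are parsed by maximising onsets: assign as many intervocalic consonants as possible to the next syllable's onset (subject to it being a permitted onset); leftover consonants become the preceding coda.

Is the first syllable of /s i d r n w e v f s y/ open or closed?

closed

Vowels present: i, e, y; each is a nucleus, giving 3 syllables.
σ1/σ2 boundary: /drnw/ splits as /dr/ + /nw/ (/nw/ is the longest suffix that is a licit onset).
σ2/σ3 boundary: /vfs/; trying suffixes from longest down, /s/ is the first permitted one, so coda /vf/ | onset /s/.
Result: sidr.nwevf.sy.
Syllable 1 is /sidr/ with coda /dr/, so it is closed.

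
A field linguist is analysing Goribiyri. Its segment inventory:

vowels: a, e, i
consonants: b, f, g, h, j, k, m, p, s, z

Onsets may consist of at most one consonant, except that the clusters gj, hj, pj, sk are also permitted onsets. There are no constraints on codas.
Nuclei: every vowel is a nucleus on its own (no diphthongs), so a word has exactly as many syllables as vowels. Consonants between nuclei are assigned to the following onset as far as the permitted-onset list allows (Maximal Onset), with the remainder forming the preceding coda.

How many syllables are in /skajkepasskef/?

4

Nuclei (vowels): a, e, a, e → 4 syllables.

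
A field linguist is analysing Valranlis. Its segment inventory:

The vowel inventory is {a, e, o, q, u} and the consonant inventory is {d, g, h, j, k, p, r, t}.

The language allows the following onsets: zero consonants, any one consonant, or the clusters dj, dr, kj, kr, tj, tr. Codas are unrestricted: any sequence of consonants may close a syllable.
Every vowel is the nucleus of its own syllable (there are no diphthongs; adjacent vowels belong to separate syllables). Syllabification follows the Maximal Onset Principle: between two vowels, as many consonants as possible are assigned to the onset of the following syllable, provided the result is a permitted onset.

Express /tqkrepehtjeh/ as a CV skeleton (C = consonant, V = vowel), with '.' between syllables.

The vowels are q, e, e, e — 4 nuclei, so 4 syllables.
V1 /q/ – V2 /e/: /kr/ is a licit onset in full, so it all attaches to the next syllable.
V2 /e/ – V3 /e/: /p/ → onset of the next syllable (single consonants are always licit onsets).
V3 /e/ – V4 /e/: cluster /htj/ — the longest permitted-onset suffix is /tj/; onset = /tj/, preceding coda = /h/.
Putting it together: tq.kre.peh.tjeh.
Mapping each syllable to C/V: /tq/ → CV, /kre/ → CCV, /peh/ → CVC, /tjeh/ → CCVC.

CV.CCV.CVC.CCVC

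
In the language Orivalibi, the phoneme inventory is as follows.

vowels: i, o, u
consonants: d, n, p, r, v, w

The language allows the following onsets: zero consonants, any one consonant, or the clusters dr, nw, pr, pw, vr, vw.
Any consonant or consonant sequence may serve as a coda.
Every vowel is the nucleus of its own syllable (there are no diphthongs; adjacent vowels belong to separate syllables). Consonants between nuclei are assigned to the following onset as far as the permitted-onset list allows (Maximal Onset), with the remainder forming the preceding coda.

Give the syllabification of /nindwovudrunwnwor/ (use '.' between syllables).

Nuclei (vowels): i, o, u, u, o → 5 syllables.
V1 /i/ – V2 /o/: cluster /ndw/ — the longest permitted-onset suffix is /w/; onset = /w/, preceding coda = /nd/.
V2 /o/ – V3 /u/: /v/ → onset of the next syllable (single consonants are always licit onsets).
V3 /u/ – V4 /u/: /dr/ is a licit onset in full, so it all attaches to the next syllable.
V4 /u/ – V5 /o/: cluster /nwnw/ — the longest permitted-onset suffix is /nw/; onset = /nw/, preceding coda = /nw/.

nind.wo.vu.drunw.nwor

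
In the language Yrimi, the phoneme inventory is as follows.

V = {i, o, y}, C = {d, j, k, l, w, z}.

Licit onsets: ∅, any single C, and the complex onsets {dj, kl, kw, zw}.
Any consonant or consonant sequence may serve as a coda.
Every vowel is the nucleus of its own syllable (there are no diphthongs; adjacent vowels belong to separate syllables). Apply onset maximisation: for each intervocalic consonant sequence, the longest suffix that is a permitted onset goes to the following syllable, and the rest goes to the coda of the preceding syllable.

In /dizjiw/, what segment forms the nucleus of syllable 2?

Nuclei (vowels): i, i → 2 syllables.
The second nucleus (vowel 2 from the left) is /i/.

i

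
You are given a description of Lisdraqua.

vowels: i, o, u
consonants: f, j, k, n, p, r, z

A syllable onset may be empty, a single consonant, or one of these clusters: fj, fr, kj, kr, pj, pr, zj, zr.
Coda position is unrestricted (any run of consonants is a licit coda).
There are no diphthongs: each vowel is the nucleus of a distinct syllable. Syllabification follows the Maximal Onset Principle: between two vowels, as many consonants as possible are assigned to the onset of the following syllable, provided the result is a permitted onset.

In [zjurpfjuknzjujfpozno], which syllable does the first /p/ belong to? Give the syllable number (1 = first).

1

The vowels are u, u, u, o, o — 5 nuclei, so 5 syllables.
/u…u/ gap (V1→V2): cluster /rpfj/ — the longest permitted-onset suffix is /fj/; onset = /fj/, preceding coda = /rp/.
/u…u/ gap (V2→V3): cluster /knzj/ — the longest permitted-onset suffix is /zj/; onset = /zj/, preceding coda = /kn/.
/u…o/ gap (V3→V4): /jfp/ — longest licit onset from the right is /p/, leaving /jf/ as coda.
/o…o/ gap (V4→V5): /zn/ — longest licit onset from the right is /n/, leaving /z/ as coda.
Result: zjurp.fjukn.zjujf.poz.no.
The first /p/ is in the coda of syllable 1 (/zjurp/).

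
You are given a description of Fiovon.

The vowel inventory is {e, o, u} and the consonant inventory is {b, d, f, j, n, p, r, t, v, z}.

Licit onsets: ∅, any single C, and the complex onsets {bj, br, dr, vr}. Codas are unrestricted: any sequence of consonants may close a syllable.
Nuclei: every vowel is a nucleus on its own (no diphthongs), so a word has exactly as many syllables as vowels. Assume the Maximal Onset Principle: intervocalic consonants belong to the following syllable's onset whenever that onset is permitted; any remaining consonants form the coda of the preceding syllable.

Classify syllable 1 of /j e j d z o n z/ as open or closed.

closed

Nuclei (vowels): e, o → 2 syllables.
Between /e/ (V1) and /o/ (V2): /jdz/; trying suffixes from longest down, /z/ is the first permitted one, so coda /jd/ | onset /z/.
Putting it together: jejd.zonz.
Syllable 1 is /jejd/ with coda /jd/, so it is closed.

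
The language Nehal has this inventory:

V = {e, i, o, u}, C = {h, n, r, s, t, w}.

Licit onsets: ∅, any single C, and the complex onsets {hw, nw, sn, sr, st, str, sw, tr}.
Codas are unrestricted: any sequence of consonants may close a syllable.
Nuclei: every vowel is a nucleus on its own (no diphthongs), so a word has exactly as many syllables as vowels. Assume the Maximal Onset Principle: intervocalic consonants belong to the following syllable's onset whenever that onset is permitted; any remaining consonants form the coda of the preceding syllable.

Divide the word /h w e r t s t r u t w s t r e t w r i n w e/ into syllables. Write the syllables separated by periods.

hwert.strutw.stretw.ri.nwe

Nuclei (vowels): e, u, e, i, e → 5 syllables.
V1 /e/ – V2 /u/: cluster /rtstr/ — the longest permitted-onset suffix is /str/; onset = /str/, preceding coda = /rt/.
V2 /u/ – V3 /e/: cluster /twstr/ — the longest permitted-onset suffix is /str/; onset = /str/, preceding coda = /tw/.
V3 /e/ – V4 /i/: /twr/; trying suffixes from longest down, /r/ is the first permitted one, so coda /tw/ | onset /r/.
V4 /i/ – V5 /e/: cluster /nw/ — /nw/ is itself a permitted onset, so the whole cluster goes right; preceding coda = ∅.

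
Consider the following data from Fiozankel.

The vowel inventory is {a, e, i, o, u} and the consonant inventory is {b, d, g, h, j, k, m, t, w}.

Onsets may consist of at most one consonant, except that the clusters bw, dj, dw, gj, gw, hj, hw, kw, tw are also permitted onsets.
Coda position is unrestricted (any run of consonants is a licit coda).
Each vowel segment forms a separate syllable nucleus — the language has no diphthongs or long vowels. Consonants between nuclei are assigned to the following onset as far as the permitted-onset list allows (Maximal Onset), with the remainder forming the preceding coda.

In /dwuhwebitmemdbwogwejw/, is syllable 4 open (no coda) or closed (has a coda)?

closed

Nuclei (vowels): u, e, i, e, o, e → 6 syllables.
Between /u/ (V1) and /e/ (V2): cluster /hw/ — /hw/ is itself a permitted onset, so the whole cluster goes right; preceding coda = ∅.
Between /e/ (V2) and /i/ (V3): just /b/ — single C goes to the following onset.
Between /i/ (V3) and /e/ (V4): cluster /tm/ — the longest permitted-onset suffix is /m/; onset = /m/, preceding coda = /t/.
Between /e/ (V4) and /o/ (V5): cluster /mdbw/ — the longest permitted-onset suffix is /bw/; onset = /bw/, preceding coda = /md/.
Between /o/ (V5) and /e/ (V6): /gw/ — entire cluster is a permitted onset → onset /gw/, coda ∅.
So the parse is dwu.hwe.bit.memd.bwo.gwejw.
Syllable 4 is /memd/ with coda /md/, so it is closed.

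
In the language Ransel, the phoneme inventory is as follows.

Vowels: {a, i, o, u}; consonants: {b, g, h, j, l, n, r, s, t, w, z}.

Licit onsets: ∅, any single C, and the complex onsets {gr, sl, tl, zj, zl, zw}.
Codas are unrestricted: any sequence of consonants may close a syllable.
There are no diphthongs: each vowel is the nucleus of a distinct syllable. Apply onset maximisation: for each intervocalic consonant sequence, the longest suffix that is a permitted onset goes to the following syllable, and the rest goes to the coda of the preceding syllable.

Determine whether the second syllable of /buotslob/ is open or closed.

The vowels are u, o, o — 3 nuclei, so 3 syllables.
V1 /u/ – V2 /o/: hiatus — the boundary sits between the two vowels.
V2 /o/ – V3 /o/: /tsl/; trying suffixes from longest down, /sl/ is the first permitted one, so coda /t/ | onset /sl/.
Result: bu.ot.slob.
Syllable 2 is /ot/ with coda /t/, so it is closed.

closed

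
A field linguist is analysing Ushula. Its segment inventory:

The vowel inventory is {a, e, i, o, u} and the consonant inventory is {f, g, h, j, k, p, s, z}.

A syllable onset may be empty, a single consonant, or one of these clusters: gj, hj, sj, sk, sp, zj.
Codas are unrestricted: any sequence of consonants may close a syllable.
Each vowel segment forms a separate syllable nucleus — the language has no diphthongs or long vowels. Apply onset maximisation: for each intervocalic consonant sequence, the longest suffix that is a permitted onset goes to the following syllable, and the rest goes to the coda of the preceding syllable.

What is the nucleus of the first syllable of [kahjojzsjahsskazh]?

Vowels present: a, o, a, a; each is a nucleus, giving 4 syllables.
The first nucleus (vowel 1 from the left) is /a/.

a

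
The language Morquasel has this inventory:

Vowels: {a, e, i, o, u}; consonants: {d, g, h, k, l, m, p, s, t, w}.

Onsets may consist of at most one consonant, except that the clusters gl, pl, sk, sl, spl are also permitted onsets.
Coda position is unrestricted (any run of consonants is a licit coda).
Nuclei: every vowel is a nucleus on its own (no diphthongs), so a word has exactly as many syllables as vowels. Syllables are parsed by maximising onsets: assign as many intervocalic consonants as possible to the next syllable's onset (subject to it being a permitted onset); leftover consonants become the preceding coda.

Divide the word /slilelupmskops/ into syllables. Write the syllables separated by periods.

sli.le.lupm.skops

The vowels are i, e, u, o — 4 nuclei, so 4 syllables.
V1 /i/ – V2 /e/: just /l/ — single C goes to the following onset.
V2 /e/ – V3 /u/: just /l/ — single C goes to the following onset.
V3 /u/ – V4 /o/: /pmsk/ splits as /pm/ + /sk/ (/sk/ is the longest suffix that is a licit onset).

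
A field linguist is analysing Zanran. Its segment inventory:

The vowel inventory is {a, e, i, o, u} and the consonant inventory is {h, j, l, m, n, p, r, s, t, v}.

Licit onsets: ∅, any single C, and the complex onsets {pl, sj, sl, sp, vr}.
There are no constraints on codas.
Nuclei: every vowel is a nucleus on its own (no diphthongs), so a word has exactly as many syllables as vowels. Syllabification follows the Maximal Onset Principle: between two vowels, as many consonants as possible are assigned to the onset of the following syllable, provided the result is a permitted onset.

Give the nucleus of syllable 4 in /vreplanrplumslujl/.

u

Nuclei (vowels): e, a, u, u → 4 syllables.
The fourth nucleus (vowel 4 from the left) is /u/.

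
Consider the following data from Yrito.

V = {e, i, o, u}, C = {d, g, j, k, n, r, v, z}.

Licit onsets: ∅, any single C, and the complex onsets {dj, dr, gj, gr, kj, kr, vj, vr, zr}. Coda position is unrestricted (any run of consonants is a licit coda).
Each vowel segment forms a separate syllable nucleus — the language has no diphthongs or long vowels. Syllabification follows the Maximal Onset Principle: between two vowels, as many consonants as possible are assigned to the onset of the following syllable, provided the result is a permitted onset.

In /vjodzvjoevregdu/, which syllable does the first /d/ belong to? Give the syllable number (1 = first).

Vowels present: o, o, e, e, u; each is a nucleus, giving 5 syllables.
Between /o/ (V1) and /o/ (V2): /dzvj/; trying suffixes from longest down, /vj/ is the first permitted one, so coda /dz/ | onset /vj/.
Between /o/ (V2) and /e/ (V3): hiatus — the boundary sits between the two vowels.
Between /e/ (V3) and /e/ (V4): /vr/ is a licit onset in full, so it all attaches to the next syllable.
Between /e/ (V4) and /u/ (V5): /gd/; trying suffixes from longest down, /d/ is the first permitted one, so coda /g/ | onset /d/.
Putting it together: vjodz.vjo.e.vreg.du.
The first /d/ is in the coda of syllable 1 (/vjodz/).

1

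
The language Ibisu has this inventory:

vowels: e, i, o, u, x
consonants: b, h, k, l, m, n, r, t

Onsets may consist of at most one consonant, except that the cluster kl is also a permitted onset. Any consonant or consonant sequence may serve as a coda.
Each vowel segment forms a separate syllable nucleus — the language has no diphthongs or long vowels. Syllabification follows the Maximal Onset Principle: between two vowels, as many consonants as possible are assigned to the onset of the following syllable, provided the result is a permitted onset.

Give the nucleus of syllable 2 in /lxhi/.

i

The vowels are x, i — 2 nuclei, so 2 syllables.
The second nucleus (vowel 2 from the left) is /i/.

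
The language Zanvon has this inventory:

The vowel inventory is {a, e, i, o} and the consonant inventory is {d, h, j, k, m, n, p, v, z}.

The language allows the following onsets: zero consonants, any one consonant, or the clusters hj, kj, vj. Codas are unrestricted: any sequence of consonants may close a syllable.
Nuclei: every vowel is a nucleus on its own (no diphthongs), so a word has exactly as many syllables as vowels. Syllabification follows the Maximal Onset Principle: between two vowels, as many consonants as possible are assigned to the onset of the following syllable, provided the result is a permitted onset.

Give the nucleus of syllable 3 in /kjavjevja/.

a

The vowels are a, e, a — 3 nuclei, so 3 syllables.
The third nucleus (vowel 3 from the left) is /a/.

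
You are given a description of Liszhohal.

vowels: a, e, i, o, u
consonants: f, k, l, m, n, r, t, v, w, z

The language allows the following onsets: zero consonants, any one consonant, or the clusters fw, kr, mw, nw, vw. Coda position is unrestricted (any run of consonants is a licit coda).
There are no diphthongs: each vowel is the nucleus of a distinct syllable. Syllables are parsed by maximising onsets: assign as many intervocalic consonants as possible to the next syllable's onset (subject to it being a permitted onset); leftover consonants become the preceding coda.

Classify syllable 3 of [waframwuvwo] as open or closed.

open

The vowels are a, a, u, o — 4 nuclei, so 4 syllables.
/a…a/ gap (V1→V2): /fr/; trying suffixes from longest down, /r/ is the first permitted one, so coda /f/ | onset /r/.
/a…u/ gap (V2→V3): /mw/ is a licit onset in full, so it all attaches to the next syllable.
/u…o/ gap (V3→V4): /vw/ is a licit onset in full, so it all attaches to the next syllable.
Putting it together: waf.ra.mwu.vwo.
Syllable 3 is /mwu/; it ends in its nucleus with no coda, so it is open.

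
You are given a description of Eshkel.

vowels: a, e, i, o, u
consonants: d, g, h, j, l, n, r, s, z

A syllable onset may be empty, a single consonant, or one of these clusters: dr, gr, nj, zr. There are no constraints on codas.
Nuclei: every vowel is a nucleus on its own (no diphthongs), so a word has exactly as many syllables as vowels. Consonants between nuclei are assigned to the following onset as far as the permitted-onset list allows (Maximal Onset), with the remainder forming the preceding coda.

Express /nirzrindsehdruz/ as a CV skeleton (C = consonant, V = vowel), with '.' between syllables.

Nuclei (vowels): i, i, e, u → 4 syllables.
Between /i/ (V1) and /i/ (V2): /rzr/ — longest licit onset from the right is /zr/, leaving /r/ as coda.
Between /i/ (V2) and /e/ (V3): /nds/ — longest licit onset from the right is /s/, leaving /nd/ as coda.
Between /e/ (V3) and /u/ (V4): /hdr/ — longest licit onset from the right is /dr/, leaving /h/ as coda.
So the parse is nir.zrind.seh.druz.
Mapping each syllable to C/V: /nir/ → CVC, /zrind/ → CCVCC, /seh/ → CVC, /druz/ → CCVC.

CVC.CCVCC.CVC.CCVC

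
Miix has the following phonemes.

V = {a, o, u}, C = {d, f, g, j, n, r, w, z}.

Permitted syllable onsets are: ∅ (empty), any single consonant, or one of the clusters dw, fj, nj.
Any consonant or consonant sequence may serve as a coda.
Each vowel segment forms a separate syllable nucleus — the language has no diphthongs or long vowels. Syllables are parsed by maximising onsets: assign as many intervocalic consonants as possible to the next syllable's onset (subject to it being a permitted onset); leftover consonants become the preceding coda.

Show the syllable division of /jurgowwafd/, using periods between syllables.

Vowels present: u, o, a; each is a nucleus, giving 3 syllables.
V1 /u/ – V2 /o/: /rg/; trying suffixes from longest down, /g/ is the first permitted one, so coda /r/ | onset /g/.
V2 /o/ – V3 /a/: /ww/; trying suffixes from longest down, /w/ is the first permitted one, so coda /w/ | onset /w/.

jur.gow.wafd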